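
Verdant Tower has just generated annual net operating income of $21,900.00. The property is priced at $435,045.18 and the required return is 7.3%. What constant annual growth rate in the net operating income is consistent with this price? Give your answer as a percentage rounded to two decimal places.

P = D₀(1+g)/(r−g) ⇒ P(r−g) = D₀(1+g) ⇒ g(P+D₀) = P·r − D₀
g = (P·r − D₀)/(P + D₀) = ($435,045.18×0.073 − $21,900.00) / ($435,045.18 + $21,900.00) = 0.021574

2.16%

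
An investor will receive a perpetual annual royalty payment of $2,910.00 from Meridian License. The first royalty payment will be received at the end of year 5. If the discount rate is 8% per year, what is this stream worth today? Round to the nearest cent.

Value at end of year 4: C / r = $2,910.00 / 0.08 = $36,375.0000
Discount to today: PV = $36,375.0000 / (1 + 0.08)^4 = $36,375.0000 / 1.360489 = $26,736.71

$26736.71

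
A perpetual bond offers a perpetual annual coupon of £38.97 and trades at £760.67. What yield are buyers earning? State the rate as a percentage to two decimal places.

P = C/r ⇒ r = C/P = £38.97/£760.67 = 0.051231

5.12%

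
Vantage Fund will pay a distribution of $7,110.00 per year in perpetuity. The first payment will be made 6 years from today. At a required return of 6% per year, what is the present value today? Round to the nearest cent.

Value at end of year 5: C / r = $7,110.00 / 0.06 = $118,500.0000
Discount to today: PV = $118,500.0000 / (1 + 0.06)^5 = $118,500.0000 / 1.338226 = $88,550.09

$88550.09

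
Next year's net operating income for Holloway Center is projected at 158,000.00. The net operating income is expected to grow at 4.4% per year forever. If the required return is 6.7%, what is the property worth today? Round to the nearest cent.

6869565.22

Growing perpetuity: P = D₁ / (r − g) = 158,000.0000 / (0.067 − 0.044) = 6,869,565.22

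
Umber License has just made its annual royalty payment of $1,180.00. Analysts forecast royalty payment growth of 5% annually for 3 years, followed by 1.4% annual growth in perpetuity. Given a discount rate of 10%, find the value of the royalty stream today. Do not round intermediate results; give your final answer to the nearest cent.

D_1 = 1239.00000
D_2 = 1300.95000
D_3 = 1365.99750
Terminal value at year 3: TV = D_3×(1+g_2)/(r−g_2) = 1385.12146/0.086 = 16106.06355
P_0 = D_1/(1+r)^1 + D_2/(1+r)^2 + D_3/(1+r)^3 + TV/(1+r)^3
    = 1126.36364 + 1075.16529 + 1026.29414 + 12100.72393 = 15328.54699

$15328.55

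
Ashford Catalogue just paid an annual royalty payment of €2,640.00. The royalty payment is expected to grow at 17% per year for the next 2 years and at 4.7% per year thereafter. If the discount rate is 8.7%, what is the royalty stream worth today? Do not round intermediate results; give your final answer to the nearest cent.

€85957.87

D_1 = 3088.80000
D_2 = 3613.89600
Terminal value at year 2: TV = D_2×(1+g_2)/(r−g_2) = 3783.74911/0.04 = 94593.72780
P_0 = D_1/(1+r)^1 + D_2/(1+r)^2 + TV/(1+r)^2
    = 2841.58234 + 3058.55688 + 80057.72646 = 85957.86569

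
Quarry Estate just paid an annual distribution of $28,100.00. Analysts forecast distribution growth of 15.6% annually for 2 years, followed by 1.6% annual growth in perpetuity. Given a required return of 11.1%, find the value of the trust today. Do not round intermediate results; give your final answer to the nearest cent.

$385020.45

D_1 = 32483.60000
D_2 = 37551.04160
Terminal value at year 2: TV = D_2×(1+g_2)/(r−g_2) = 38151.85827/0.095 = 401598.50806
P_0 = D_1/(1+r)^1 + D_2/(1+r)^2 + TV/(1+r)^2
    = 29238.16382 + 30422.42788 + 325359.86025 = 385020.45194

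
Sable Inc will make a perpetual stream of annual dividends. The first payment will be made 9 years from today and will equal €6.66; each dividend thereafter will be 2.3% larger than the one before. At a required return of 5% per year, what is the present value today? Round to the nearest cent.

Value at end of year 8: C₁ / (r − g) = €6.66 / (0.05 − 0.023) = €246.6667
Discount to today: PV = €246.6667 / (1 + 0.05)^8 = €246.6667 / 1.477455 = €166.95

€166.95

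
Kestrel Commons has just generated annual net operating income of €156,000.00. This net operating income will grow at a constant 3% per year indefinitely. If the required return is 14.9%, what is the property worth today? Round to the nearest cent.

D₁ = D₀ × (1 + g) = €156,000.00 × 1.03 = €160,680.0000
Growing perpetuity: P = D₁ / (r − g) = €160,680.0000 / (0.149 − 0.03) = €1,350,252.10

€1350252.10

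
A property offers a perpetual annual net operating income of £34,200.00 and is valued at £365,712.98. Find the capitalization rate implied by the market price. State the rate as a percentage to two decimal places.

9.35%

P = C/r ⇒ r = C/P = £34,200.00/£365,712.98 = 0.093516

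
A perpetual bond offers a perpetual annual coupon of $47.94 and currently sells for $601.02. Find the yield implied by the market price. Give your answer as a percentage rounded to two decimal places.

7.98%

P = C/r ⇒ r = C/P = $47.94/$601.02 = 0.079764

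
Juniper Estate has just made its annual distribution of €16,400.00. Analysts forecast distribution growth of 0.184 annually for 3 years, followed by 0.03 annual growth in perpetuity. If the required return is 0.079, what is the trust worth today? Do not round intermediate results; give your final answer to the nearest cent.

D_1 = 19417.60000
D_2 = 22990.43840
D_3 = 27220.67907
Terminal value at year 3: TV = D_3×(1+g_2)/(r−g_2) = 28037.29944/0.049 = 572189.78444
P_0 = D_1/(1+r)^1 + D_2/(1+r)^2 + D_3/(1+r)^3 + TV/(1+r)^3
    = 17995.92215 + 19747.14720 + 21668.78803 + 455486.76874 = 514898.62611

€514898.63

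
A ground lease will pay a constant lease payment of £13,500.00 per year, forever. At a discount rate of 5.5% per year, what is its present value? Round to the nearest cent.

£245454.55

Level perpetuity: PV = C / r = £13,500.00 / 0.055 = £245,454.55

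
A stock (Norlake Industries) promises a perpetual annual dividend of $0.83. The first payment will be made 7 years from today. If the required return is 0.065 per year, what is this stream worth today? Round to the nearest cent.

$8.75

Value at end of year 6: C / r = $0.83 / 0.065 = $12.7692
Discount to today: PV = $12.7692 / (1 + 0.065)^6 = $12.7692 / 1.459142 = $8.75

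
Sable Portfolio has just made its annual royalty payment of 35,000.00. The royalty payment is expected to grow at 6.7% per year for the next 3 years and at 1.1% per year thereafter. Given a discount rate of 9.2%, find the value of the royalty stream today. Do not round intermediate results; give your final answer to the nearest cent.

D_1 = 37345.00000
D_2 = 39847.11500
D_3 = 42516.87170
Terminal value at year 3: TV = D_3×(1+g_2)/(r−g_2) = 42984.55729/0.081 = 530673.54684
P_0 = D_1/(1+r)^1 + D_2/(1+r)^2 + D_3/(1+r)^3 + TV/(1+r)^3
    = 34198.71795 + 33415.78027 + 32650.76698 + 407529.94345 = 507795.20864

507795.21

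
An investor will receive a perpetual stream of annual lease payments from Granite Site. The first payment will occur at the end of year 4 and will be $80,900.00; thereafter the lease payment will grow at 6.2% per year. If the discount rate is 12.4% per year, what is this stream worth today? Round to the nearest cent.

$918878.09

Value at end of year 3: C₁ / (r − g) = $80,900.00 / (0.124 − 0.062) = $1,304,838.7097
Discount to today: PV = $1,304,838.7097 / (1 + 0.124)^3 = $1,304,838.7097 / 1.420035 = $918,878.09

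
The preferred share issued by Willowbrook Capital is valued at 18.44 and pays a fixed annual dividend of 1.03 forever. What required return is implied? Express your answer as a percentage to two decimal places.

5.59%

P = C/r ⇒ r = C/P = 1.03/18.44 = 0.055857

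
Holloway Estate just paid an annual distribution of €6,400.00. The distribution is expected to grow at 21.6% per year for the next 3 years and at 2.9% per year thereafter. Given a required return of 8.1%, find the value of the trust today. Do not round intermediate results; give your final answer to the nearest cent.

€204674.04

D_1 = 7782.40000
D_2 = 9463.39840
D_3 = 11507.49245
Terminal value at year 3: TV = D_3×(1+g_2)/(r−g_2) = 11841.20974/0.052 = 227715.57184
P_0 = D_1/(1+r)^1 + D_2/(1+r)^2 + D_3/(1+r)^3 + TV/(1+r)^3
    = 7199.25994 + 8098.33496 + 9109.69039 + 180266.75792 = 204674.04322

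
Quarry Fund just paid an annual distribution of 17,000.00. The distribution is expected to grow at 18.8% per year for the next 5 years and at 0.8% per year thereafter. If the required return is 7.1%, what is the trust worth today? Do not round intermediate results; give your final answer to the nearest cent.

574038.51

D_1 = 20196.00000
D_2 = 23992.84800
D_3 = 28503.50342
D_4 = 33862.16207
D_5 = 40228.24854
Terminal value at year 5: TV = D_5×(1+g_2)/(r−g_2) = 40550.07452/0.063 = 643651.97658
P_0 = D_1/(1+r)^1 + D_2/(1+r)^2 + D_3/(1+r)^3 + D_4/(1+r)^4 + D_5/(1+r)^5 + TV/(1+r)^5
    = 18857.14286 + 20917.16687 + 23202.23552 + 25736.93351 + 28548.53129 + 456776.50068 = 574038.51072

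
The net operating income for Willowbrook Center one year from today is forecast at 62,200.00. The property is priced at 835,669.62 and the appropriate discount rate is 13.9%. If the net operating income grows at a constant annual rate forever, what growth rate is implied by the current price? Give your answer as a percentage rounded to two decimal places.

6.46%

P = D₁/(r−g) ⇒ g = r − D₁/P = 0.139 − 62,200.00/835,669.62 = 0.064569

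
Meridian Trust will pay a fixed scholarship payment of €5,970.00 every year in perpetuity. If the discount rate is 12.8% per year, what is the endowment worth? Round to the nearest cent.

€46640.63

Level perpetuity: PV = C / r = €5,970.00 / 0.128 = €46,640.63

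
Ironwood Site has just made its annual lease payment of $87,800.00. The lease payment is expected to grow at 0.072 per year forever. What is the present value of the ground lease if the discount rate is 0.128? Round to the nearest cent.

$1680742.86

D₁ = D₀ × (1 + g) = $87,800.00 × 1.072 = $94,121.6000
Growing perpetuity: P = D₁ / (r − g) = $94,121.6000 / (0.128 − 0.072) = $1,680,742.86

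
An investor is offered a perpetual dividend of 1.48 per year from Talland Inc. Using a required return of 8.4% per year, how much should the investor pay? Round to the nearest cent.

Level perpetuity: PV = C / r = 1.48 / 0.084 = 17.62

17.62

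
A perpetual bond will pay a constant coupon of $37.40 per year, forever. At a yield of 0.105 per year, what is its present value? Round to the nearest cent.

Level perpetuity: PV = C / r = $37.40 / 0.105 = $356.19

$356.19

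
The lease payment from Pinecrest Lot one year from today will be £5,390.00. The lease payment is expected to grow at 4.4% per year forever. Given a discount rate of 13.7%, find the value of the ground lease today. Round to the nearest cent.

£57956.99

Growing perpetuity: P = D₁ / (r − g) = £5,390.0000 / (0.137 − 0.044) = £57,956.99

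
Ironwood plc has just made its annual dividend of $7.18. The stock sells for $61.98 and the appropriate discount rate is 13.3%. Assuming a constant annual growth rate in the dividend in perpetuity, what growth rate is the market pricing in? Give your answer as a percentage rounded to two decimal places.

P = D₀(1+g)/(r−g) ⇒ P(r−g) = D₀(1+g) ⇒ g(P+D₀) = P·r − D₀
g = (P·r − D₀)/(P + D₀) = ($61.98×0.133 − $7.18) / ($61.98 + $7.18) = 0.015375

1.54%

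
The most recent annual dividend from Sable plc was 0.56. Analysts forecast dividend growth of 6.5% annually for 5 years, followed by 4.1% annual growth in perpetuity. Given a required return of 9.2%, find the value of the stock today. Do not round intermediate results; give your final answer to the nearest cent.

D_1 = 0.59640
D_2 = 0.63517
D_3 = 0.67645
D_4 = 0.72042
D_5 = 0.76725
Terminal value at year 5: TV = D_5×(1+g_2)/(r−g_2) = 0.79871/0.051 = 15.66090
P_0 = D_1/(1+r)^1 + D_2/(1+r)^2 + D_3/(1+r)^3 + D_4/(1+r)^4 + D_5/(1+r)^5 + TV/(1+r)^5
    = 0.54615 + 0.53265 + 0.51948 + 0.50664 + 0.49411 + 10.08564 = 12.68467

12.68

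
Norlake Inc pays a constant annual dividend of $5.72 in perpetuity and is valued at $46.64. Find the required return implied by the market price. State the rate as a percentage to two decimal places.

12.26%

P = C/r ⇒ r = C/P = $5.72/$46.64 = 0.122642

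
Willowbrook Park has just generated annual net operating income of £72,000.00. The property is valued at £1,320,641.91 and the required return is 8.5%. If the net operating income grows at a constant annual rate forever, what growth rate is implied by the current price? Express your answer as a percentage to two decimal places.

2.89%

P = D₀(1+g)/(r−g) ⇒ P(r−g) = D₀(1+g) ⇒ g(P+D₀) = P·r − D₀
g = (P·r − D₀)/(P + D₀) = (£1,320,641.91×0.085 − £72,000.00) / (£1,320,641.91 + £72,000.00) = 0.028905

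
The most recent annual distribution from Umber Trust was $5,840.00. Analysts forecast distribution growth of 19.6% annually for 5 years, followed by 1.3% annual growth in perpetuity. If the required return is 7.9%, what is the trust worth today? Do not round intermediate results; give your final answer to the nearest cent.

D_1 = 6984.64000
D_2 = 8353.62944
D_3 = 9990.94081
D_4 = 11949.16521
D_5 = 14291.20159
Terminal value at year 5: TV = D_5×(1+g_2)/(r−g_2) = 14476.98721/0.066 = 219348.29107
P_0 = D_1/(1+r)^1 + D_2/(1+r)^2 + D_3/(1+r)^3 + D_4/(1+r)^4 + D_5/(1+r)^5 + TV/(1+r)^5
    = 6473.25301 + 7175.17201 + 7953.20271 + 8815.59819 + 9771.50643 + 149977.81832 = 190166.55068

$190166.55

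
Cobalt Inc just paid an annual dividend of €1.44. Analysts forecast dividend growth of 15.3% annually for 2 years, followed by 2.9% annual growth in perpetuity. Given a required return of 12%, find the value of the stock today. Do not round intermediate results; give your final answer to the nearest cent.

€20.27

D_1 = 1.66032
D_2 = 1.91435
Terminal value at year 2: TV = D_2×(1+g_2)/(r−g_2) = 1.96987/0.091 = 21.64687
P_0 = D_1/(1+r)^1 + D_2/(1+r)^2 + TV/(1+r)^2
    = 1.48243 + 1.52611 + 17.25675 = 20.26529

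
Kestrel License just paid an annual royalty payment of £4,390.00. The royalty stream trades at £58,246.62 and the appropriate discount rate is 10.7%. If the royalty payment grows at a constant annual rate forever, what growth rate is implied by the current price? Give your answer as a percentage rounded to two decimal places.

2.94%

P = D₀(1+g)/(r−g) ⇒ P(r−g) = D₀(1+g) ⇒ g(P+D₀) = P·r − D₀
g = (P·r − D₀)/(P + D₀) = (£58,246.62×0.107 − £4,390.00) / (£58,246.62 + £4,390.00) = 0.029414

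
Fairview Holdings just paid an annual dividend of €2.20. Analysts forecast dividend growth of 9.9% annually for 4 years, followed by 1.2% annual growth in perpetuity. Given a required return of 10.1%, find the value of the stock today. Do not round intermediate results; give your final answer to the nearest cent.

€33.59

D_1 = 2.41780
D_2 = 2.65716
D_3 = 2.92022
D_4 = 3.20932
Terminal value at year 4: TV = D_4×(1+g_2)/(r−g_2) = 3.24784/0.089 = 36.49253
P_0 = D_1/(1+r)^1 + D_2/(1+r)^2 + D_3/(1+r)^3 + D_4/(1+r)^4 + TV/(1+r)^4
    = 2.19600 + 2.19201 + 2.18803 + 2.18406 + 24.83446 = 33.59457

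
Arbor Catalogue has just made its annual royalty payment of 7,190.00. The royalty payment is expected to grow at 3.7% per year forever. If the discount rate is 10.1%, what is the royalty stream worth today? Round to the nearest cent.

116500.47

D₁ = D₀ × (1 + g) = 7,190.00 × 1.037 = 7,456.0300
Growing perpetuity: P = D₁ / (r − g) = 7,456.0300 / (0.101 − 0.037) = 116,500.47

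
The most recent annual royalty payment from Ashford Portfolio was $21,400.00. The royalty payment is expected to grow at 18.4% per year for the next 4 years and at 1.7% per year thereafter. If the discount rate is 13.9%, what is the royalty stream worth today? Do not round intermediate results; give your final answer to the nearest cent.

D_1 = 25337.60000
D_2 = 29999.71840
D_3 = 35519.66659
D_4 = 42055.28524
Terminal value at year 4: TV = D_4×(1+g_2)/(r−g_2) = 42770.22509/0.122 = 350575.61546
P_0 = D_1/(1+r)^1 + D_2/(1+r)^2 + D_3/(1+r)^3 + D_4/(1+r)^4 + TV/(1+r)^4
    = 22245.47849 + 23124.36043 + 24037.96554 + 24987.66567 + 208298.81958 = 302694.28972

$302694.29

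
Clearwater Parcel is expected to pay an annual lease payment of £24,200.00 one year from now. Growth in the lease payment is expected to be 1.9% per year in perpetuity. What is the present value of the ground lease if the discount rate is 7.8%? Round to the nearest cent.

£410169.49

Growing perpetuity: P = D₁ / (r − g) = £24,200.0000 / (0.078 − 0.019) = £410,169.49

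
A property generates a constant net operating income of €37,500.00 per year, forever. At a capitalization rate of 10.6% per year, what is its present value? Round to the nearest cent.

Level perpetuity: PV = C / r = €37,500.00 / 0.106 = €353,773.58

€353773.58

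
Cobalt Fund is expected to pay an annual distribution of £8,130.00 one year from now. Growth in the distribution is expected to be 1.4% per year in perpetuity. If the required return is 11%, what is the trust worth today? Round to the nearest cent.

£84687.50

Growing perpetuity: P = D₁ / (r − g) = £8,130.0000 / (0.11 − 0.014) = £84,687.50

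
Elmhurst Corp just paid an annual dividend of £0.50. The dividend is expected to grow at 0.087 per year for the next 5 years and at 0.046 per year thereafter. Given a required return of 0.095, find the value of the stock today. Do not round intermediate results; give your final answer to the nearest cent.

£12.73

D_1 = 0.54350
D_2 = 0.59078
D_3 = 0.64218
D_4 = 0.69805
D_5 = 0.75878
Terminal value at year 5: TV = D_5×(1+g_2)/(r−g_2) = 0.79369/0.049 = 16.19770
P_0 = D_1/(1+r)^1 + D_2/(1+r)^2 + D_3/(1+r)^3 + D_4/(1+r)^4 + D_5/(1+r)^5 + TV/(1+r)^5
    = 0.49635 + 0.49272 + 0.48912 + 0.48555 + 0.48200 + 10.28923 = 12.73496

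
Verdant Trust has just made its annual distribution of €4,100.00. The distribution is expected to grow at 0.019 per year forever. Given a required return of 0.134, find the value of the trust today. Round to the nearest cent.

D₁ = D₀ × (1 + g) = €4,100.00 × 1.019 = €4,177.9000
Growing perpetuity: P = D₁ / (r − g) = €4,177.9000 / (0.134 − 0.019) = €36,329.57

€36329.57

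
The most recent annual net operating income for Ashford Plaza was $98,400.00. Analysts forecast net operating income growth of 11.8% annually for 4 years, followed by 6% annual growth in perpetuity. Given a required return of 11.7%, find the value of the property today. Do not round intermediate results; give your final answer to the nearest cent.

$2230938.15

D_1 = 110011.20000
D_2 = 122992.52160
D_3 = 137505.63915
D_4 = 153731.30457
Terminal value at year 4: TV = D_4×(1+g_2)/(r−g_2) = 162955.18284/0.057 = 2858862.85689
P_0 = D_1/(1+r)^1 + D_2/(1+r)^2 + D_3/(1+r)^3 + D_4/(1+r)^4 + TV/(1+r)^4
    = 98488.09311 + 98576.26508 + 98664.51599 + 98752.84590 + 1836456.43259 = 2230938.15267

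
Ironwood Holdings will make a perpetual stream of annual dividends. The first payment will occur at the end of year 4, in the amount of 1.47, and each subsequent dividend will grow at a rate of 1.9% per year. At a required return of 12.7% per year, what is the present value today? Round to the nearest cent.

Value at end of year 3: C₁ / (r − g) = 1.47 / (0.127 − 0.019) = 13.6111
Discount to today: PV = 13.6111 / (1 + 0.127)^3 = 13.6111 / 1.431435 = 9.51

9.51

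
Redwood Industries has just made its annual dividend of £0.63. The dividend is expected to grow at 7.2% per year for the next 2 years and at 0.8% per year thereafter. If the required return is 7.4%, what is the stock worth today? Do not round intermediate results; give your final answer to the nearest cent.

£10.84

D_1 = 0.67536
D_2 = 0.72399
Terminal value at year 2: TV = D_2×(1+g_2)/(r−g_2) = 0.72978/0.066 = 11.05724
P_0 = D_1/(1+r)^1 + D_2/(1+r)^2 + TV/(1+r)^2
    = 0.62883 + 0.62766 + 9.58602 = 10.84250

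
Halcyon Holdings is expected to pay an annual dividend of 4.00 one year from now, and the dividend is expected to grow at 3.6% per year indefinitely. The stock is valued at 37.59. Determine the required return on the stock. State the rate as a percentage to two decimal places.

P = D₁/(r − g) ⇒ r = D₁/P + g = 4.0000/37.59 + 0.036 = 0.106411 + 0.036 = 0.142411

14.24%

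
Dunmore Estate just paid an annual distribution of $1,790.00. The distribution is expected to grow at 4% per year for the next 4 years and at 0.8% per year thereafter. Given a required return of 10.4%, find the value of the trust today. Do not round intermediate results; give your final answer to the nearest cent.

$20982.03

D_1 = 1861.60000
D_2 = 1936.06400
D_3 = 2013.50656
D_4 = 2094.04682
Terminal value at year 4: TV = D_4×(1+g_2)/(r−g_2) = 2110.79920/0.096 = 21987.49164
P_0 = D_1/(1+r)^1 + D_2/(1+r)^2 + D_3/(1+r)^3 + D_4/(1+r)^4 + TV/(1+r)^4
    = 1686.23188 + 1588.47931 + 1496.39355 + 1409.64610 + 14801.28407 = 20982.03492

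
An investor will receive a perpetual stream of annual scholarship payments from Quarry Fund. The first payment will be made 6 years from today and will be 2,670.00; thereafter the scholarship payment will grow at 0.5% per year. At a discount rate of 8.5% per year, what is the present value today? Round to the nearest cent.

Value at end of year 5: C₁ / (r − g) = 2,670.00 / (0.085 − 0.005) = 33,375.0000
Discount to today: PV = 33,375.0000 / (1 + 0.085)^5 = 33,375.0000 / 1.503657 = 22,195.89

22195.89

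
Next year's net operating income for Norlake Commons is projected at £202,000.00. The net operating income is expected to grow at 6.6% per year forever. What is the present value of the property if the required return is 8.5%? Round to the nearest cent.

Growing perpetuity: P = D₁ / (r − g) = £202,000.0000 / (0.085 − 0.066) = £10,631,578.95

£10631578.95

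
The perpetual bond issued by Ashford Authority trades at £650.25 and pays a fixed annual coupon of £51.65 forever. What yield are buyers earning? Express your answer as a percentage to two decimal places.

P = C/r ⇒ r = C/P = £51.65/£650.25 = 0.079431

7.94%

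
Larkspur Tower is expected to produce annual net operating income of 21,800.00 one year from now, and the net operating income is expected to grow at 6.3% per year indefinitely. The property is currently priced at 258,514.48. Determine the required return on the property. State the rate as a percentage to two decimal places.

P = D₁/(r − g) ⇒ r = D₁/P + g = 21,800.0000/258,514.48 + 0.063 = 0.084328 + 0.063 = 0.147328

14.73%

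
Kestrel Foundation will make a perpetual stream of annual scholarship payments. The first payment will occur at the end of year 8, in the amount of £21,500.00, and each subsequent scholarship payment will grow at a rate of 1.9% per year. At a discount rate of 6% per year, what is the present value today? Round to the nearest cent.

Value at end of year 7: C₁ / (r − g) = £21,500.00 / (0.06 − 0.019) = £524,390.2439
Discount to today: PV = £524,390.2439 / (1 + 0.06)^7 = £524,390.2439 / 1.503630 = £348,749.46

£348749.46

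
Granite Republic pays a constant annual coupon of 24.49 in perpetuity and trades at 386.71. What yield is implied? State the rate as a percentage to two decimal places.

6.33%

P = C/r ⇒ r = C/P = 24.49/386.71 = 0.063329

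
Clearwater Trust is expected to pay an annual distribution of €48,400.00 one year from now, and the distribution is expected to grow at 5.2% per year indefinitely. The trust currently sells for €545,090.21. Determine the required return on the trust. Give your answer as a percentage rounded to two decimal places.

P = D₁/(r − g) ⇒ r = D₁/P + g = €48,400.0000/€545,090.21 + 0.052 = 0.088793 + 0.052 = 0.140793

14.08%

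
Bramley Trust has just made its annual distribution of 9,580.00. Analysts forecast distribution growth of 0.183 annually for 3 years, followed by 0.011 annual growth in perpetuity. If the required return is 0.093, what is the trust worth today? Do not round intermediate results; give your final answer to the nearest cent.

D_1 = 11333.14000
D_2 = 13407.10462
D_3 = 15860.60477
Terminal value at year 3: TV = D_3×(1+g_2)/(r−g_2) = 16035.07142/0.082 = 195549.65144
P_0 = D_1/(1+r)^1 + D_2/(1+r)^2 + D_3/(1+r)^3 + TV/(1+r)^3
    = 10368.83806 + 11222.63076 + 12146.72662 + 149760.25136 = 183498.44680

183498.45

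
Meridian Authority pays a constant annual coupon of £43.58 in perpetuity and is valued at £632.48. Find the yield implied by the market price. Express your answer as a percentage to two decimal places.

P = C/r ⇒ r = C/P = £43.58/£632.48 = 0.068903

6.89%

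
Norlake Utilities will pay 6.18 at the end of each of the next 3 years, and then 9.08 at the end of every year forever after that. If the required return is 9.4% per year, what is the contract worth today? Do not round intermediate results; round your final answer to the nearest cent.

PV of 3-year annuity: 6.18 × [1 − (1+0.094)^−3] / 0.094 = 15.53255
Perpetuity value at year 3: 9.08 / 0.094 = 96.59574
PV of perpetuity: 96.59574 / (1+0.094)^3 = 73.77446
Total PV = 15.53255 + 73.77446 = 89.30701

89.31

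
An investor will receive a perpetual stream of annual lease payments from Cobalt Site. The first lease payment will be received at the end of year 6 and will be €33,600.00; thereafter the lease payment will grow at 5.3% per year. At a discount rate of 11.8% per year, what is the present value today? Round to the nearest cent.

€295949.02

Value at end of year 5: C₁ / (r − g) = €33,600.00 / (0.118 − 0.053) = €516,923.0769
Discount to today: PV = €516,923.0769 / (1 + 0.118)^5 = €516,923.0769 / 1.746663 = €295,949.02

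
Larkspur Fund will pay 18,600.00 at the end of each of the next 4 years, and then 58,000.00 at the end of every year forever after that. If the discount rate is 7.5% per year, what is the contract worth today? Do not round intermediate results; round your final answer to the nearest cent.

641369.88

PV of 4-year annuity: 18,600.00 × [1 − (1+0.075)^−4] / 0.075 = 62297.46862
Perpetuity value at year 4: 58,000.00 / 0.075 = 773333.33333
PV of perpetuity: 773333.33333 / (1+0.075)^4 = 579072.40969
Total PV = 62297.46862 + 579072.40969 = 641369.87831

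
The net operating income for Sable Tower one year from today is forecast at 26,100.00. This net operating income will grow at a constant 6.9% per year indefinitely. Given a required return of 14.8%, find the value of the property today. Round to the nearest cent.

330379.75

Growing perpetuity: P = D₁ / (r − g) = 26,100.0000 / (0.148 − 0.069) = 330,379.75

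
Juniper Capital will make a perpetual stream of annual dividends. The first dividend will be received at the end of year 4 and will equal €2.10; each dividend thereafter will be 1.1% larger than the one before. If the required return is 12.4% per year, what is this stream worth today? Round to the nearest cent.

Value at end of year 3: C₁ / (r − g) = €2.10 / (0.124 − 0.011) = €18.5841
Discount to today: PV = €18.5841 / (1 + 0.124)^3 = €18.5841 / 1.420035 = €13.09

€13.09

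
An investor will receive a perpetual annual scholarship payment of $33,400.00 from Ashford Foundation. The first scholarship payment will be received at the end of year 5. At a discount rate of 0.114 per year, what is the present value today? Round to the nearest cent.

Value at end of year 4: C / r = $33,400.00 / 0.114 = $292,982.4561
Discount to today: PV = $292,982.4561 / (1 + 0.114)^4 = $292,982.4561 / 1.540071 = $190,239.57

$190239.57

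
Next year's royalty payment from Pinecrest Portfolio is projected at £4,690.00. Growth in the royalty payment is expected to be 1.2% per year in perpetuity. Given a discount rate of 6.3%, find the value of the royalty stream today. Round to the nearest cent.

£91960.78

Growing perpetuity: P = D₁ / (r − g) = £4,690.0000 / (0.063 − 0.012) = £91,960.78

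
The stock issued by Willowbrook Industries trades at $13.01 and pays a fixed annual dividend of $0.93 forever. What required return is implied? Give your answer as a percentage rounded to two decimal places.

P = C/r ⇒ r = C/P = $0.93/$13.01 = 0.071483

7.15%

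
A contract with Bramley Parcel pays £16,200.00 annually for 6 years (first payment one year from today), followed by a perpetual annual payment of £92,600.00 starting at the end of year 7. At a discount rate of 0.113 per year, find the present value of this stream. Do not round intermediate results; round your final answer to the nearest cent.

PV of 6-year annuity: £16,200.00 × [1 − (1+0.113)^−6] / 0.113 = 67946.46876
Perpetuity value at year 6: £92,600.00 / 0.113 = 819469.02655
PV of perpetuity: 819469.02655 / (1+0.113)^6 = 431083.65576
Total PV = 67946.46876 + 431083.65576 = 499030.12452

£499030.12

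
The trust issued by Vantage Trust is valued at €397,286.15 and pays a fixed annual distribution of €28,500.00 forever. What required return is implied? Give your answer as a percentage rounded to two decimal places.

P = C/r ⇒ r = C/P = €28,500.00/€397,286.15 = 0.071737

7.17%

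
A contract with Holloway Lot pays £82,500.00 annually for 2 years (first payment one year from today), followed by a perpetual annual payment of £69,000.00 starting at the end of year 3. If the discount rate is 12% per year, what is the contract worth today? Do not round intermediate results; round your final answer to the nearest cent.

£597815.69

PV of 2-year annuity: £82,500.00 × [1 − (1+0.12)^−2] / 0.12 = 139429.20918
Perpetuity value at year 2: £69,000.00 / 0.12 = 575000.00000
PV of perpetuity: 575000.00000 / (1+0.12)^2 = 458386.47959
Total PV = 139429.20918 + 458386.47959 = 597815.68878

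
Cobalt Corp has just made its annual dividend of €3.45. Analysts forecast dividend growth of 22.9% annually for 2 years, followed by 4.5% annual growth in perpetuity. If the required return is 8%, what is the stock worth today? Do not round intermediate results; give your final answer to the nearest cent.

D_1 = 4.24005
D_2 = 5.21102
Terminal value at year 2: TV = D_2×(1+g_2)/(r−g_2) = 5.44552/0.035 = 155.58621
P_0 = D_1/(1+r)^1 + D_2/(1+r)^2 + TV/(1+r)^2
    = 3.92597 + 4.46761 + 133.39010 = 141.78368

€141.78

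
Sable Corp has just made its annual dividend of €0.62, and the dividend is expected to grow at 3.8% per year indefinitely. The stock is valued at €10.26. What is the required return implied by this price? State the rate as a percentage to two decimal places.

D₁ = €0.62 × 1.038 = €0.6436
P = D₁/(r − g) ⇒ r = D₁/P + g = €0.6436/€10.26 + 0.038 = 0.062725 + 0.038 = 0.100725

10.07%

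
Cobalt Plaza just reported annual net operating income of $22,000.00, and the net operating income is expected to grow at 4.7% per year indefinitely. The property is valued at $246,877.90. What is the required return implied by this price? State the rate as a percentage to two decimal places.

14.03%

D₁ = $22,000.00 × 1.047 = $23,034.0000
P = D₁/(r − g) ⇒ r = D₁/P + g = $23,034.0000/$246,877.90 + 0.047 = 0.093301 + 0.047 = 0.140301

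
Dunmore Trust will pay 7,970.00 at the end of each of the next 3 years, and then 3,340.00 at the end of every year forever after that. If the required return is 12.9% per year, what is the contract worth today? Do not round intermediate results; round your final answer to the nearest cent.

36842.20

PV of 3-year annuity: 7,970.00 × [1 − (1+0.129)^−3] / 0.129 = 18850.38576
Perpetuity value at year 3: 3,340.00 / 0.129 = 25891.47287
PV of perpetuity: 25891.47287 / (1+0.129)^3 = 17991.81309
Total PV = 18850.38576 + 17991.81309 = 36842.19885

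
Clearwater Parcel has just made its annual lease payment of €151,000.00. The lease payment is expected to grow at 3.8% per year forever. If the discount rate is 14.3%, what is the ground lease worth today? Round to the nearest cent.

€1492742.86

D₁ = D₀ × (1 + g) = €151,000.00 × 1.038 = €156,738.0000
Growing perpetuity: P = D₁ / (r − g) = €156,738.0000 / (0.143 − 0.038) = €1,492,742.86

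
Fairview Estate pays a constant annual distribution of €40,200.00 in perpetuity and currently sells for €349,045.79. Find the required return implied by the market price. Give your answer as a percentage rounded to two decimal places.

P = C/r ⇒ r = C/P = €40,200.00/€349,045.79 = 0.115171

11.52%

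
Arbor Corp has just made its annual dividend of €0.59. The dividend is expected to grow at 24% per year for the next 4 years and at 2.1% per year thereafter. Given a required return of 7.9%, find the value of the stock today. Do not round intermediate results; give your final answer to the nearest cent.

€21.50

D_1 = 0.73160
D_2 = 0.90718
D_3 = 1.12491
D_4 = 1.39489
Terminal value at year 4: TV = D_4×(1+g_2)/(r−g_2) = 1.42418/0.058 = 24.55481
P_0 = D_1/(1+r)^1 + D_2/(1+r)^2 + D_3/(1+r)^3 + D_4/(1+r)^4 + TV/(1+r)^4
    = 0.67804 + 0.77921 + 0.89547 + 1.02909 + 18.11552 = 21.49732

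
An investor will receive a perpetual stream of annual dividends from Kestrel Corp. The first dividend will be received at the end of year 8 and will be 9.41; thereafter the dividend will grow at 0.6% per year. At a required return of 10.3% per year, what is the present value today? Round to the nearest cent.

48.84

Value at end of year 7: C₁ / (r − g) = 9.41 / (0.103 − 0.006) = 97.0103
Discount to today: PV = 97.0103 / (1 + 0.103)^7 = 97.0103 / 1.986226 = 48.84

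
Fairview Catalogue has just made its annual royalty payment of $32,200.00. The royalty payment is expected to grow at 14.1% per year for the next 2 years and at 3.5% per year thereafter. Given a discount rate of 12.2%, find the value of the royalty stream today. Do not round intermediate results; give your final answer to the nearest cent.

$462197.69

D_1 = 36740.20000
D_2 = 41920.56820
Terminal value at year 2: TV = D_2×(1+g_2)/(r−g_2) = 43387.78809/0.087 = 498710.20790
P_0 = D_1/(1+r)^1 + D_2/(1+r)^2 + TV/(1+r)^2
    = 32745.27629 + 33299.78632 + 396152.63034 = 462197.69295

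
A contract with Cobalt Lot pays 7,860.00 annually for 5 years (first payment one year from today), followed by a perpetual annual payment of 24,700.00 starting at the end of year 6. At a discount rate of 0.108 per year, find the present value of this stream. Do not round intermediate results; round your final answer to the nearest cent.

166150.39

PV of 5-year annuity: 7,860.00 × [1 − (1+0.108)^−5] / 0.108 = 29196.49707
Perpetuity value at year 5: 24,700.00 / 0.108 = 228703.70370
PV of perpetuity: 228703.70370 / (1+0.108)^5 = 136953.89740
Total PV = 29196.49707 + 136953.89740 = 166150.39447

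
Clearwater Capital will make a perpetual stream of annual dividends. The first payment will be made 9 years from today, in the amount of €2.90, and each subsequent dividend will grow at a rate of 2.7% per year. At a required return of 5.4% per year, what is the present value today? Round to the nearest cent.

Value at end of year 8: C₁ / (r − g) = €2.90 / (0.054 − 0.027) = €107.4074
Discount to today: PV = €107.4074 / (1 + 0.054)^8 = €107.4074 / 1.523088 = €70.52

€70.52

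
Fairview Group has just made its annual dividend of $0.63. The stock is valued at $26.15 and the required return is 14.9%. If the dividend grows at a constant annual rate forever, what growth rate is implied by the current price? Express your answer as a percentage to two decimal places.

P = D₀(1+g)/(r−g) ⇒ P(r−g) = D₀(1+g) ⇒ g(P+D₀) = P·r − D₀
g = (P·r − D₀)/(P + D₀) = ($26.15×0.149 − $0.63) / ($26.15 + $0.63) = 0.121970

12.20%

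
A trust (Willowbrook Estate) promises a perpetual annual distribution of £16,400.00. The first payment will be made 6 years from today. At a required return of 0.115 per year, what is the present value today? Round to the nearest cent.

Value at end of year 5: C / r = £16,400.00 / 0.115 = £142,608.6957
Discount to today: PV = £142,608.6957 / (1 + 0.115)^5 = £142,608.6957 / 1.723353 = £82,750.70

£82750.70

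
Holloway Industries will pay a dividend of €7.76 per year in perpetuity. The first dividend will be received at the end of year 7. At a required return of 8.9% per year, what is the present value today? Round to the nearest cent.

€52.28

Value at end of year 6: C / r = €7.76 / 0.089 = €87.1910
Discount to today: PV = €87.1910 / (1 + 0.089)^6 = €87.1910 / 1.667890 = €52.28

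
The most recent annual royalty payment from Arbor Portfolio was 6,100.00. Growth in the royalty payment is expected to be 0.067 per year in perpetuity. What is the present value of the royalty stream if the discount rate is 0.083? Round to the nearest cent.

D₁ = D₀ × (1 + g) = 6,100.00 × 1.067 = 6,508.7000
Growing perpetuity: P = D₁ / (r − g) = 6,508.7000 / (0.083 − 0.067) = 406,793.75

406793.75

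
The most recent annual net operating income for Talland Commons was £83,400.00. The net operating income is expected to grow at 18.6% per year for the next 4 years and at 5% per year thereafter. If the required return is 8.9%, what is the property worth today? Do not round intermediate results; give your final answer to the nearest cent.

£3573573.15

D_1 = 98912.40000
D_2 = 117310.10640
D_3 = 139129.78619
D_4 = 165007.92642
Terminal value at year 4: TV = D_4×(1+g_2)/(r−g_2) = 173258.32274/0.039 = 4442521.09597
P_0 = D_1/(1+r)^1 + D_2/(1+r)^2 + D_3/(1+r)^3 + D_4/(1+r)^4 + TV/(1+r)^4
    = 90828.65014 + 98918.98904 + 107729.95500 + 117325.73612 + 3158769.81864 = 3573573.14894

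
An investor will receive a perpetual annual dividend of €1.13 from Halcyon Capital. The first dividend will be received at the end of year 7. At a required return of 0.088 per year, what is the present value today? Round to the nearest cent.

€7.74

Value at end of year 6: C / r = €1.13 / 0.088 = €12.8409
Discount to today: PV = €12.8409 / (1 + 0.088)^6 = €12.8409 / 1.658721 = €7.74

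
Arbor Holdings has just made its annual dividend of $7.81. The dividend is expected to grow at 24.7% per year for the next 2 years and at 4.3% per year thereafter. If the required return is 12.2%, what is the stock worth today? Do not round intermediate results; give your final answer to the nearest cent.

$145.69

D_1 = 9.73907
D_2 = 12.14462
Terminal value at year 2: TV = D_2×(1+g_2)/(r−g_2) = 12.66684/0.079 = 160.33973
P_0 = D_1/(1+r)^1 + D_2/(1+r)^2 + TV/(1+r)^2
    = 8.68010 + 9.64713 + 127.36657 = 145.69380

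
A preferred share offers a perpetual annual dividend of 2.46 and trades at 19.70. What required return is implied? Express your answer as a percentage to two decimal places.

P = C/r ⇒ r = C/P = 2.46/19.70 = 0.124873

12.49%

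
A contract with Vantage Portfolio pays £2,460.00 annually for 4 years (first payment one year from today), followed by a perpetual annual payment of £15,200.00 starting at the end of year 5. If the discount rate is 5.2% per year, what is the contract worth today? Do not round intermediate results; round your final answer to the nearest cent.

£247341.37

PV of 4-year annuity: £2,460.00 × [1 − (1+0.052)^−4] / 0.052 = 8682.66458
Perpetuity value at year 4: £15,200.00 / 0.052 = 292307.69231
PV of perpetuity: 292307.69231 / (1+0.052)^4 = 238658.70791
Total PV = 8682.66458 + 238658.70791 = 247341.37249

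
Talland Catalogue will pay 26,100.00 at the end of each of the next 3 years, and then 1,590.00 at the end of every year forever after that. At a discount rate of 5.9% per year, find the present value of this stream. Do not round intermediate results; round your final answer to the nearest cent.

PV of 3-year annuity: 26,100.00 × [1 − (1+0.059)^−3] / 0.059 = 69894.89109
Perpetuity value at year 3: 1,590.00 / 0.059 = 26949.15254
PV of perpetuity: 26949.15254 / (1+0.059)^3 = 22691.18791
Total PV = 69894.89109 + 22691.18791 = 92586.07900

92586.08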